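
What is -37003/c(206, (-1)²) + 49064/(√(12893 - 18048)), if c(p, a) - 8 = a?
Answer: -37003/9 - 49064*I*√5155/5155 ≈ -4111.4 - 683.36*I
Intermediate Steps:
c(p, a) = 8 + a
-37003/c(206, (-1)²) + 49064/(√(12893 - 18048)) = -37003/(8 + (-1)²) + 49064/(√(12893 - 18048)) = -37003/(8 + 1) + 49064/(√(-5155)) = -37003/9 + 49064/((I*√5155)) = -37003*⅑ + 49064*(-I*√5155/5155) = -37003/9 - 49064*I*√5155/5155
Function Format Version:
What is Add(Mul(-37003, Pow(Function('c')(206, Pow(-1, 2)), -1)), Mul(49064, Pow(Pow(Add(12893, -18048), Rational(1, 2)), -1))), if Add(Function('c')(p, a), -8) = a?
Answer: Add(Rational(-37003, 9), Mul(Rational(-49064, 5155), I, Pow(5155, Rational(1, 2)))) ≈ Add(-4111.4, Mul(-683.36, I))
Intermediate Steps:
Function('c')(p, a) = Add(8, a)
Add(Mul(-37003, Pow(Function('c')(206, Pow(-1, 2)), -1)), Mul(49064, Pow(Pow(Add(12893, -18048), Rational(1, 2)), -1))) = Add(Mul(-37003, Pow(Add(8, Pow(-1, 2)), -1)), Mul(49064, Pow(Pow(Add(12893, -18048), Rational(1, 2)), -1))) = Add(Mul(-37003, Pow(Add(8, 1), -1)), Mul(49064, Pow(Pow(-5155, Rational(1, 2)), -1))) = Add(Mul(-37003, Pow(9, -1)), Mul(49064, Pow(Mul(I, Pow(5155, Rational(1, 2))), -1))) = Add(Mul(-37003, Rational(1, 9)), Mul(49064, Mul(Rational(-1, 5155), I, Pow(5155, Rational(1, 2))))) = Add(Rational(-37003, 9), Mul(Rational(-49064, 5155), I, Pow(5155, Rational(1, 2))))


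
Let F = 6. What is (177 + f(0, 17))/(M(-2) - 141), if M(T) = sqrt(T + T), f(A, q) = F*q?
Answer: -39339/19885 - 558*I/19885 ≈ -1.9783 - 0.028061*I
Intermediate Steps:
f(A, q) = 6*q
M(T) = sqrt(2)*sqrt(T) (M(T) = sqrt(2*T) = sqrt(2)*sqrt(T))
(177 + f(0, 17))/(M(-2) - 141) = (177 + 6*17)/(sqrt(2)*sqrt(-2) - 141) = (177 + 102)/(sqrt(2)*(I*sqrt(2)) - 141) = 279/(2*I - 141) = 279/(-141 + 2*I) = 279*((-141 - 2*I)/19885) = 279*(-141 - 2*I)/19885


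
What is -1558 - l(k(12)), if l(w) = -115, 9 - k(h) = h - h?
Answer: -1443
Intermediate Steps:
k(h) = 9 (k(h) = 9 - (h - h) = 9 - 1*0 = 9 + 0 = 9)
-1558 - l(k(12)) = -1558 - 1*(-115) = -1558 + 115 = -1443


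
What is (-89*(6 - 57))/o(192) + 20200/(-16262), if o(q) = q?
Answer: 11655803/520384 ≈ 22.398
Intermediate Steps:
(-89*(6 - 57))/o(192) + 20200/(-16262) = -89*(6 - 57)/192 + 20200/(-16262) = -89*(-51)*(1/192) + 20200*(-1/16262) = 4539*(1/192) - 10100/8131 = 1513/64 - 10100/8131 = 11655803/520384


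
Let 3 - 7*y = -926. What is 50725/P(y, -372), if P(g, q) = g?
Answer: 355075/929 ≈ 382.21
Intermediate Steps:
y = 929/7 (y = 3/7 - ⅐*(-926) = 3/7 + 926/7 = 929/7 ≈ 132.71)
50725/P(y, -372) = 50725/(929/7) = 50725*(7/929) = 355075/929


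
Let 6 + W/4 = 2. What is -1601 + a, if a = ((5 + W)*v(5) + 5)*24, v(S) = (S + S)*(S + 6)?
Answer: -30521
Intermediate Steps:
W = -16 (W = -24 + 4*2 = -24 + 8 = -16)
v(S) = 2*S*(6 + S) (v(S) = (2*S)*(6 + S) = 2*S*(6 + S))
a = -28920 (a = ((5 - 16)*(2*5*(6 + 5)) + 5)*24 = (-22*5*11 + 5)*24 = (-11*110 + 5)*24 = (-1210 + 5)*24 = -1205*24 = -28920)
-1601 + a = -1601 - 28920 = -30521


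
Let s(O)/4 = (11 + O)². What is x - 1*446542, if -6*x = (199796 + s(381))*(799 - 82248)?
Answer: 11055603616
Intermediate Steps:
s(O) = 4*(11 + O)²
x = 11056050158 (x = -(199796 + 4*(11 + 381)²)*(799 - 82248)/6 = -(199796 + 4*392²)*(-81449)/6 = -(199796 + 4*153664)*(-81449)/6 = -(199796 + 614656)*(-81449)/6 = -135742*(-81449) = -⅙*(-66336300948) = 11056050158)
x - 1*446542 = 11056050158 - 1*446542 = 11056050158 - 446542 = 11055603616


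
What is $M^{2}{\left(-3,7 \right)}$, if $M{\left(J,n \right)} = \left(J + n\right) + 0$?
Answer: $16$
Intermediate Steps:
$M{\left(J,n \right)} = J + n$
$M^{2}{\left(-3,7 \right)} = \left(-3 + 7\right)^{2} = 4^{2} = 16$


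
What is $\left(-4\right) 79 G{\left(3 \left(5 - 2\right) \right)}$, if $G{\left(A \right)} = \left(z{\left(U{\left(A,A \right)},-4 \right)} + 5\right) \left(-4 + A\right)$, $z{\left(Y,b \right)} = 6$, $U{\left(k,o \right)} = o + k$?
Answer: $-17380$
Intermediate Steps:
$U{\left(k,o \right)} = k + o$
$G{\left(A \right)} = -44 + 11 A$ ($G{\left(A \right)} = \left(6 + 5\right) \left(-4 + A\right) = 11 \left(-4 + A\right) = -44 + 11 A$)
$\left(-4\right) 79 G{\left(3 \left(5 - 2\right) \right)} = \left(-4\right) 79 \left(-44 + 11 \cdot 3 \left(5 - 2\right)\right) = - 316 \left(-44 + 11 \cdot 3 \cdot 3\right) = - 316 \left(-44 + 11 \cdot 9\right) = - 316 \left(-44 + 99\right) = \left(-316\right) 55 = -17380$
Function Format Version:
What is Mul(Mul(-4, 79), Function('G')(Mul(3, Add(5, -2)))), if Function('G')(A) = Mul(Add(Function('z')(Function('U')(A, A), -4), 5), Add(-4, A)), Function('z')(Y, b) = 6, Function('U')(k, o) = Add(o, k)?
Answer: -17380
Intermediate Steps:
Function('U')(k, o) = Add(k, o)
Function('G')(A) = Add(-44, Mul(11, A)) (Function('G')(A) = Mul(Add(6, 5), Add(-4, A)) = Mul(11, Add(-4, A)) = Add(-44, Mul(11, A)))
Mul(Mul(-4, 79), Function('G')(Mul(3, Add(5, -2)))) = Mul(Mul(-4, 79), Add(-44, Mul(11, Mul(3, Add(5, -2))))) = Mul(-316, Add(-44, Mul(11, Mul(3, 3)))) = Mul(-316, Add(-44, Mul(11, 9))) = Mul(-316, Add(-44, 99)) = Mul(-316, 55) = -17380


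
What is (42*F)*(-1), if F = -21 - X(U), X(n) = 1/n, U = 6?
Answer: 889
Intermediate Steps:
F = -127/6 (F = -21 - 1/6 = -127/6 ≈ -21.167)
(42*F)*(-1) = (42*(-127/6))*(-1) = -889*(-1) = 889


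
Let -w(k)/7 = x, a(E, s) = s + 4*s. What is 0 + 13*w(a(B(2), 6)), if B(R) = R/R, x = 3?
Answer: -273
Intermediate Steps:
B(R) = 1
a(E, s) = 5*s
w(k) = -21 (w(k) = -7*3 = -21)
0 + 13*w(a(B(2), 6)) = 0 + 13*(-21) = 0 - 273 = -273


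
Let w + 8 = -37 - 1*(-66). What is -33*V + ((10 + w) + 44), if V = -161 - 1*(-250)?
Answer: -2862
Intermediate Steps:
V = 89 (V = -161 + 250 = 89)
w = 21 (w = -8 + (-37 - 1*(-66)) = -8 + (-37 + 66) = -8 + 29 = 21)
-33*V + ((10 + w) + 44) = -33*89 + ((10 + 21) + 44) = -2937 + (31 + 44) = -2937 + 75 = -2862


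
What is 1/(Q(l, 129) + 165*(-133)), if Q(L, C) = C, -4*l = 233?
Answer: -1/21816 ≈ -4.5838e-5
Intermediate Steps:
l = -233/4 (l = -¼*233 = -233/4 ≈ -58.250)
1/(Q(l, 129) + 165*(-133)) = 1/(129 + 165*(-133)) = 1/(129 - 21945) = 1/(-21816) = -1/21816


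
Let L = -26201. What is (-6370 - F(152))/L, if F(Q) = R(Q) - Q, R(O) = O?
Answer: 910/3743 ≈ 0.24312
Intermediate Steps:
F(Q) = 0 (F(Q) = Q - Q = 0)
(-6370 - F(152))/L = (-6370 - 1*0)/(-26201) = (-6370 + 0)*(-1/26201) = -6370*(-1/26201) = 910/3743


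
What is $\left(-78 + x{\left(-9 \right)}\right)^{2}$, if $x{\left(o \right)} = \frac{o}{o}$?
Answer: $5929$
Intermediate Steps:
$x{\left(o \right)} = 1$
$\left(-78 + x{\left(-9 \right)}\right)^{2} = \left(-78 + 1\right)^{2} = \left(-77\right)^{2} = 5929$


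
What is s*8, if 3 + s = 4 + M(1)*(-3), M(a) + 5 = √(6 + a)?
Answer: 128 - 24*√7 ≈ 64.502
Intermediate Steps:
M(a) = -5 + √(6 + a)
s = 16 - 3*√7 (s = -3 + (4 + (-5 + √(6 + 1))*(-3)) = -3 + (4 + (-5 + √7)*(-3)) = -3 + (4 + (15 - 3*√7)) = -3 + (19 - 3*√7) = 16 - 3*√7 ≈ 8.0627)
s*8 = (16 - 3*√7)*8 = 128 - 24*√7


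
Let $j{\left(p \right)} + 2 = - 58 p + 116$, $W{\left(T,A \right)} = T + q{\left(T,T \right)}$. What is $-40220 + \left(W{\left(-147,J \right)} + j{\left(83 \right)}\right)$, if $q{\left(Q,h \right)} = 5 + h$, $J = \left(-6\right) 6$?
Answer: $-45209$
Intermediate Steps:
$J = -36$
$W{\left(T,A \right)} = 5 + 2 T$ ($W{\left(T,A \right)} = T + \left(5 + T\right) = 5 + 2 T$)
$j{\left(p \right)} = 114 - 58 p$ ($j{\left(p \right)} = -2 - \left(-116 + 58 p\right) = 114 - 58 p$)
$-40220 + \left(W{\left(-147,J \right)} + j{\left(83 \right)}\right) = -40220 + \left(\left(5 + 2 \left(-147\right)\right) + \left(114 - 4814\right)\right) = -40220 + \left(\left(5 - 294\right) + \left(114 - 4814\right)\right) = -40220 - 4989 = -45209$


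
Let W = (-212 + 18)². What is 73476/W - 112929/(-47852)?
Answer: 1941542349/450239468 ≈ 4.3122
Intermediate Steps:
W = 37636 (W = (-194)² = 37636)
73476/W - 112929/(-47852) = 73476/37636 - 112929/(-47852) = 73476*(1/37636) - 112929*(-1/47852) = 18369/9409 + 112929/47852 = 1941542349/450239468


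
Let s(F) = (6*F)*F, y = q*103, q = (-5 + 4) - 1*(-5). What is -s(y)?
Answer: -1018464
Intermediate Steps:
q = 4 (q = -1 + 5 = 4)
y = 412 (y = 4*103 = 412)
s(F) = 6*F²
-s(y) = -6*412² = -6*169744 = -1*1018464 = -1018464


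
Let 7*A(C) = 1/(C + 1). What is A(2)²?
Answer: 1/441 ≈ 0.0022676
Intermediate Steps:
A(C) = 1/(7*(1 + C)) (A(C) = 1/(7*(C + 1)) = 1/(7*(1 + C)))
A(2)² = (1/(7*(1 + 2)))² = ((⅐)/3)² = ((⅐)*(⅓))² = (1/21)² = 1/441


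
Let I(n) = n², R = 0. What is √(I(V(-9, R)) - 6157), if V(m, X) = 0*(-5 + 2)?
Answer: I*√6157 ≈ 78.467*I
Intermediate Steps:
V(m, X) = 0 (V(m, X) = 0*(-3) = 0)
√(I(V(-9, R)) - 6157) = √(0² - 6157) = √(0 - 6157) = √(-6157) = I*√6157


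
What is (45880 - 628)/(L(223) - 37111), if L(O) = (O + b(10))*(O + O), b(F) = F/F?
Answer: 5028/6977 ≈ 0.72065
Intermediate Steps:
b(F) = 1
L(O) = 2*O*(1 + O) (L(O) = (O + 1)*(O + O) = (1 + O)*(2*O) = 2*O*(1 + O))
(45880 - 628)/(L(223) - 37111) = (45880 - 628)/(2*223*(1 + 223) - 37111) = 45252/(2*223*224 - 37111) = 45252/(99904 - 37111) = 45252/62793 = 45252*(1/62793) = 5028/6977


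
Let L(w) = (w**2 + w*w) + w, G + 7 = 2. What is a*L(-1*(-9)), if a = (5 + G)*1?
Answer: 0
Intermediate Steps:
G = -5 (G = -7 + 2 = -5)
L(w) = w + 2*w**2 (L(w) = (w**2 + w**2) + w = 2*w**2 + w = w + 2*w**2)
a = 0 (a = (5 - 5)*1 = 0*1 = 0)
a*L(-1*(-9)) = 0*((-1*(-9))*(1 + 2*(-1*(-9)))) = 0*(9*(1 + 2*9)) = 0*(9*(1 + 18)) = 0*(9*19) = 0*171 = 0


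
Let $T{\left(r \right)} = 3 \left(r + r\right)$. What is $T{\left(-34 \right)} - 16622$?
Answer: $-16826$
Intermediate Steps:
$T{\left(r \right)} = 6 r$ ($T{\left(r \right)} = 3 \cdot 2 r = 6 r$)
$T{\left(-34 \right)} - 16622 = 6 \left(-34\right) - 16622 = -204 - 16622 = -16826$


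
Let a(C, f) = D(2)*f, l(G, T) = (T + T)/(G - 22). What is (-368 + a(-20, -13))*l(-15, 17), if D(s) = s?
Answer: 13396/37 ≈ 362.05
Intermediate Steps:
l(G, T) = 2*T/(-22 + G) (l(G, T) = (2*T)/(-22 + G) = 2*T/(-22 + G))
a(C, f) = 2*f
(-368 + a(-20, -13))*l(-15, 17) = (-368 + 2*(-13))*(2*17/(-22 - 15)) = (-368 - 26)*(2*17/(-37)) = -788*17*(-1)/37 = -394*(-34/37) = 13396/37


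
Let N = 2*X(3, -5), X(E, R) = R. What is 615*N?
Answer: -6150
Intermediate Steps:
N = -10 (N = 2*(-5) = -10)
615*N = 615*(-10) = -6150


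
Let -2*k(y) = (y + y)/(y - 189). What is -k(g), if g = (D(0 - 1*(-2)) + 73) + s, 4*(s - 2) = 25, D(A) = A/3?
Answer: -983/1285 ≈ -0.76498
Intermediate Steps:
D(A) = A/3 (D(A) = A*(⅓) = A/3)
s = 33/4 (s = 2 + (¼)*25 = 2 + 25/4 = 33/4 ≈ 8.2500)
g = 983/12 (g = ((0 - 1*(-2))/3 + 73) + 33/4 = ((0 + 2)/3 + 73) + 33/4 = ((⅓)*2 + 73) + 33/4 = (⅔ + 73) + 33/4 = 221/3 + 33/4 = 983/12 ≈ 81.917)
k(y) = -y/(-189 + y) (k(y) = -(y + y)/(2*(y - 189)) = -2*y/(2*(-189 + y)) = -y/(-189 + y))
-k(g) = -(-1)*983/(12*(-189 + 983/12)) = -(-1)*983/(12*(-1285/12)) = -(-1)*983*(-12)/(12*1285) = -1*983/1285 = -983/1285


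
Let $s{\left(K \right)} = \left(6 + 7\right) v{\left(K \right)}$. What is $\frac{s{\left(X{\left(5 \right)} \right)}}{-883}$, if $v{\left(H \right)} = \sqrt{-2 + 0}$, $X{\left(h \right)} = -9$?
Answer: $- \frac{13 i \sqrt{2}}{883} \approx - 0.020821 i$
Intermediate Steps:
$v{\left(H \right)} = i \sqrt{2}$ ($v{\left(H \right)} = \sqrt{-2} = i \sqrt{2}$)
$s{\left(K \right)} = 13 i \sqrt{2}$ ($s{\left(K \right)} = \left(6 + 7\right) i \sqrt{2} = 13 i \sqrt{2}$)
$\frac{s{\left(X{\left(5 \right)} \right)}}{-883} = \frac{13 i \sqrt{2}}{-883} = 13 i \sqrt{2} \left(- \frac{1}{883}\right) = - \frac{13 i \sqrt{2}}{883}$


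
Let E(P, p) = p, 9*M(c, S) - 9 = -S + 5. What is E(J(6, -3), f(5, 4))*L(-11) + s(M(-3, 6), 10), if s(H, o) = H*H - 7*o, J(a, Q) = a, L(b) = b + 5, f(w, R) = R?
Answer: -7550/81 ≈ -93.210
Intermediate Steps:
L(b) = 5 + b
M(c, S) = 14/9 - S/9 (M(c, S) = 1 + (-S + 5)/9 = 1 + (5 - S)/9 = 1 + (5/9 - S/9) = 14/9 - S/9)
s(H, o) = H**2 - 7*o
E(J(6, -3), f(5, 4))*L(-11) + s(M(-3, 6), 10) = 4*(5 - 11) + ((14/9 - 1/9*6)**2 - 7*10) = 4*(-6) + ((14/9 - 2/3)**2 - 70) = -24 + ((8/9)**2 - 70) = -24 + (64/81 - 70) = -24 - 5606/81 = -7550/81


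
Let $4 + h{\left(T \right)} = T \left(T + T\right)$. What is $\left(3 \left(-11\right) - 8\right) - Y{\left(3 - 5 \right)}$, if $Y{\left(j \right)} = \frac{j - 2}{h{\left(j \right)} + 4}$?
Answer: $- \frac{81}{2} \approx -40.5$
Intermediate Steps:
$h{\left(T \right)} = -4 + 2 T^{2}$ ($h{\left(T \right)} = -4 + T \left(T + T\right) = -4 + T 2 T = -4 + 2 T^{2}$)
$Y{\left(j \right)} = \frac{-2 + j}{2 j^{2}}$ ($Y{\left(j \right)} = \frac{j - 2}{\left(-4 + 2 j^{2}\right) + 4} = \frac{-2 + j}{2 j^{2}}$)
$\left(3 \left(-11\right) - 8\right) - Y{\left(3 - 5 \right)} = \left(3 \left(-11\right) - 8\right) - \frac{-2 + \left(3 - 5\right)}{2 \left(3 - 5\right)^{2}} = \left(-33 - 8\right) - \frac{-2 - 2}{2 \cdot 4} = -41 - \frac{1}{2} \cdot \frac{1}{4} \left(-4\right) = -41 - - \frac{1}{2} = -41 + \frac{1}{2} = - \frac{81}{2}$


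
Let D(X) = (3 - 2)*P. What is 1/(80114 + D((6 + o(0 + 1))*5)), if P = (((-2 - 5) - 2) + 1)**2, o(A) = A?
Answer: 1/80178 ≈ 1.2472e-5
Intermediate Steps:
P = 64 (P = ((-7 - 2) + 1)**2 = (-9 + 1)**2 = (-8)**2 = 64)
D(X) = 64 (D(X) = (3 - 2)*64 = 1*64 = 64)
1/(80114 + D((6 + o(0 + 1))*5)) = 1/(80114 + 64) = 1/80178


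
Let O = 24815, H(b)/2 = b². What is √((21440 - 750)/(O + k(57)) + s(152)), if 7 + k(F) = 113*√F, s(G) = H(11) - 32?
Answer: √(5230370 + 23730*√57)/√(24808 + 113*√57) ≈ 14.519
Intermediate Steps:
H(b) = 2*b²
s(G) = 210 (s(G) = 2*11² - 32 = 2*121 - 32 = 242 - 32 = 210)
k(F) = -7 + 113*√F
√((21440 - 750)/(O + k(57)) + s(152)) = √((21440 - 750)/(24815 + (-7 + 113*√57)) + 210) = √(20690/(24808 + 113*√57) + 210) = √(210 + 20690/(24808 + 113*√57))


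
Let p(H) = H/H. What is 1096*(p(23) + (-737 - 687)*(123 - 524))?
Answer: 625843400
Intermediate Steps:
p(H) = 1
1096*(p(23) + (-737 - 687)*(123 - 524)) = 1096*(1 + (-737 - 687)*(123 - 524)) = 1096*(1 - 1424*(-401)) = 1096*(1 + 571024) = 1096*571025 = 625843400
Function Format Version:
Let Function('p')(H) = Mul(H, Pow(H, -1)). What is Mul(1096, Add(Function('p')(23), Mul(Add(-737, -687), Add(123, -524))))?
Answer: 625843400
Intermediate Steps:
Function('p')(H) = 1
Mul(1096, Add(Function('p')(23), Mul(Add(-737, -687), Add(123, -524)))) = Mul(1096, Add(1, Mul(Add(-737, -687), Add(123, -524)))) = Mul(1096, Add(1, Mul(-1424, -401))) = Mul(1096, Add(1, 571024)) = Mul(1096, 571025) = 625843400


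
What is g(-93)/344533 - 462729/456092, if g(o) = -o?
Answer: -22768999143/22448392148 ≈ -1.0143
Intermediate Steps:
g(-93)/344533 - 462729/456092 = -1*(-93)/344533 - 462729/456092 = 93*(1/344533) - 462729*1/456092 = 93/344533 - 462729/456092 = -22768999143/22448392148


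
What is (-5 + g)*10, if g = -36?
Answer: -410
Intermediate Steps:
(-5 + g)*10 = (-5 - 36)*10 = -41*10 = -410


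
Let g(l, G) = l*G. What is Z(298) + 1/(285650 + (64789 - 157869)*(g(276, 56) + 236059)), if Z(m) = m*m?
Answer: 2078966515762199/23410730550 ≈ 88804.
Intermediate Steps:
g(l, G) = G*l
Z(m) = m²
Z(298) + 1/(285650 + (64789 - 157869)*(g(276, 56) + 236059)) = 298² + 1/(285650 + (64789 - 157869)*(56*276 + 236059)) = 88804 + 1/(285650 - 93080*(15456 + 236059)) = 88804 + 1/(285650 - 93080*251515) = 88804 + 1/(285650 - 23411016200) = 88804 + 1/(-23410730550) = 88804 - 1/23410730550 = 2078966515762199/23410730550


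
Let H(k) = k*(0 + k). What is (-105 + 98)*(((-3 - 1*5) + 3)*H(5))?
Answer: 875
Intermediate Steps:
H(k) = k**2 (H(k) = k*k = k**2)
(-105 + 98)*(((-3 - 1*5) + 3)*H(5)) = (-105 + 98)*(((-3 - 1*5) + 3)*5**2) = -7*((-3 - 5) + 3)*25 = -7*(-8 + 3)*25 = -(-35)*25 = -7*(-125) = 875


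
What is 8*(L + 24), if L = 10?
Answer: 272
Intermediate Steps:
8*(L + 24) = 8*(10 + 24) = 8*34 = 272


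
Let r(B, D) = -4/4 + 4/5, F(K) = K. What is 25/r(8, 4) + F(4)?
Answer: -121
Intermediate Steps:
r(B, D) = -1/5 (r(B, D) = -4*1/4 + 4*(1/5) = -1 + 4/5 = -1/5)
25/r(8, 4) + F(4) = 25/(-1/5) + 4 = -5*25 + 4 = -125 + 4 = -121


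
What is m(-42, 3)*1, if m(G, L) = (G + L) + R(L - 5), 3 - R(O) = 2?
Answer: -38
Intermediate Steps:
R(O) = 1 (R(O) = 3 - 1*2 = 3 - 2 = 1)
m(G, L) = 1 + G + L (m(G, L) = (G + L) + 1 = 1 + G + L)
m(-42, 3)*1 = (1 - 42 + 3)*1 = -38*1 = -38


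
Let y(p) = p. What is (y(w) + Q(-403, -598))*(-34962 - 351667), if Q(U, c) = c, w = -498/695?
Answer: 160879419932/695 ≈ 2.3148e+8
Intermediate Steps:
w = -498/695 ≈ -0.71655
(y(w) + Q(-403, -598))*(-34962 - 351667) = (-498/695 - 598)*(-34962 - 351667) = -416108/695*(-386629) = 160879419932/695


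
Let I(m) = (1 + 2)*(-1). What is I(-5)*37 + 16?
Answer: -95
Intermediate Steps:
I(m) = -3 (I(m) = 3*(-1) = -3)
I(-5)*37 + 16 = -3*37 + 16 = -111 + 16 = -95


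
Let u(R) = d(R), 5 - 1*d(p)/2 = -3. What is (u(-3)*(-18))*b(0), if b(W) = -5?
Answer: 1440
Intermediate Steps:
d(p) = 16 (d(p) = 10 - 2*(-3) = 10 + 6 = 16)
u(R) = 16
(u(-3)*(-18))*b(0) = (16*(-18))*(-5) = -288*(-5) = 1440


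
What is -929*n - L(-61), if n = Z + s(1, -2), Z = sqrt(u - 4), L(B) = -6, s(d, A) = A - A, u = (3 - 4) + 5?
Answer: 6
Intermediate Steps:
u = 4 (u = -1 + 5 = 4)
s(d, A) = 0
Z = 0 (Z = sqrt(4 - 4) = sqrt(0) = 0)
n = 0 (n = 0 + 0 = 0)
-929*n - L(-61) = -929*0 - 1*(-6) = 0 + 6 = 6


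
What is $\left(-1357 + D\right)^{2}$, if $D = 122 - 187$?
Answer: $2022084$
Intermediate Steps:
$D = -65$ ($D = 122 - 187 = -65$)
$\left(-1357 + D\right)^{2} = \left(-1357 - 65\right)^{2} = \left(-1422\right)^{2} = 2022084$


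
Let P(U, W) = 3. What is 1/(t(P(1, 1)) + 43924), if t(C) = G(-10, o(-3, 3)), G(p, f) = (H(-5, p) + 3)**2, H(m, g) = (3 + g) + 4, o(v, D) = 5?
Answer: 1/43924 ≈ 2.2767e-5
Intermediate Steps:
H(m, g) = 7 + g
G(p, f) = (10 + p)**2 (G(p, f) = ((7 + p) + 3)**2 = (10 + p)**2)
t(C) = 0 (t(C) = (10 - 10)**2 = 0**2 = 0)
1/(t(P(1, 1)) + 43924) = 1/(0 + 43924) = 1/43924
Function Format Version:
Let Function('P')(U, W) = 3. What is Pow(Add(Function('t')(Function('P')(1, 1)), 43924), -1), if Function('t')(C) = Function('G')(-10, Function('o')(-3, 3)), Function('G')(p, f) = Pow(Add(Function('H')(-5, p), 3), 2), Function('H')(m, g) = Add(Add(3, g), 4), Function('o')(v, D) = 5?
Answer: Rational(1, 43924) ≈ 2.2767e-5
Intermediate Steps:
Function('H')(m, g) = Add(7, g)
Function('G')(p, f) = Pow(Add(10, p), 2) (Function('G')(p, f) = Pow(Add(Add(7, p), 3), 2) = Pow(Add(10, p), 2))
Function('t')(C) = 0 (Function('t')(C) = Pow(Add(10, -10), 2) = Pow(0, 2) = 0)
Pow(Add(Function('t')(Function('P')(1, 1)), 43924), -1) = Pow(Add(0, 43924), -1) = Pow(43924, -1) = Rational(1, 43924)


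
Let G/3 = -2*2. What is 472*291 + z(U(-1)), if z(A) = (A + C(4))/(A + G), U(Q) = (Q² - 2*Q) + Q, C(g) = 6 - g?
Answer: 686758/5 ≈ 1.3735e+5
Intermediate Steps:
G = -12 (G = 3*(-2*2) = 3*(-4) = -12)
U(Q) = Q² - Q
z(A) = (2 + A)/(-12 + A) (z(A) = (A + (6 - 1*4))/(A - 12) = (A + (6 - 4))/(-12 + A) = (A + 2)/(-12 + A) = (2 + A)/(-12 + A))
472*291 + z(U(-1)) = 472*291 + (2 - (-1 - 1))/(-12 - (-1 - 1)) = 137352 + (2 - 1*(-2))/(-12 - 1*(-2)) = 137352 + (2 + 2)/(-12 + 2) = 137352 + 4/(-10) = 137352 - ⅒*4 = 137352 - ⅖ = 686758/5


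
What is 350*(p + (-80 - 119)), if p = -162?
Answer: -126350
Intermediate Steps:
350*(p + (-80 - 119)) = 350*(-162 + (-80 - 119)) = 350*(-162 - 199) = 350*(-361) = -126350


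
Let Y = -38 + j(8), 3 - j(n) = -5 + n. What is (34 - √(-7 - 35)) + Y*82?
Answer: -3082 - I*√42 ≈ -3082.0 - 6.4807*I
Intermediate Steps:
j(n) = 8 - n (j(n) = 3 - (-5 + n) = 3 + (5 - n) = 8 - n)
Y = -38 (Y = -38 + (8 - 1*8) = -38 + (8 - 8) = -38 + 0 = -38)
(34 - √(-7 - 35)) + Y*82 = (34 - √(-7 - 35)) - 38*82 = (34 - √(-42)) - 3116 = (34 - I*√42) - 3116 = -3082 - I*√42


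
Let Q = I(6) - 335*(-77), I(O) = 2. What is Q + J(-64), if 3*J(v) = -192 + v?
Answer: 77135/3 ≈ 25712.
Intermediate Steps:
J(v) = -64 + v/3 (J(v) = (-192 + v)/3 = -64 + v/3)
Q = 25797 (Q = 2 - 335*(-77) = 2 + 25795 = 25797)
Q + J(-64) = 25797 + (-64 + (⅓)*(-64)) = 25797 + (-64 - 64/3) = 25797 - 256/3 = 77135/3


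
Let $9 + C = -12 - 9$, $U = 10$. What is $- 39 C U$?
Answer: $11700$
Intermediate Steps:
$C = -30$ ($C = -9 - 21 = -30$)
$- 39 C U = \left(-39\right) \left(-30\right) 10 = 1170 \cdot 10 = 11700$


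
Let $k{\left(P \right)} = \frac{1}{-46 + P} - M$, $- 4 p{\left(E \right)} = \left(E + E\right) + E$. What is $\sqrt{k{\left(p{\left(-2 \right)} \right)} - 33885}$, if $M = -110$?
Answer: $\frac{i \sqrt{267531953}}{89} \approx 183.78 i$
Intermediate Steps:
$p{\left(E \right)} = - \frac{3 E}{4}$ ($p{\left(E \right)} = - \frac{\left(E + E\right) + E}{4} = - \frac{2 E + E}{4} = - \frac{3 E}{4}$)
$k{\left(P \right)} = 110 + \frac{1}{-46 + P}$ ($k{\left(P \right)} = \frac{1}{-46 + P} - -110 = \frac{1}{-46 + P} + 110 = 110 + \frac{1}{-46 + P}$)
$\sqrt{k{\left(p{\left(-2 \right)} \right)} - 33885} = \sqrt{\frac{-5059 + 110 \left(\left(- \frac{3}{4}\right) \left(-2\right)\right)}{-46 - - \frac{3}{2}} - 33885} = \sqrt{\frac{-5059 + 110 \cdot \frac{3}{2}}{-46 + \frac{3}{2}} - 33885} = \sqrt{\frac{-5059 + 165}{- \frac{89}{2}} - 33885} = \sqrt{\left(- \frac{2}{89}\right) \left(-4894\right) - 33885} = \sqrt{\frac{9788}{89} - 33885} = \sqrt{- \frac{3005977}{89}} = \frac{i \sqrt{267531953}}{89}$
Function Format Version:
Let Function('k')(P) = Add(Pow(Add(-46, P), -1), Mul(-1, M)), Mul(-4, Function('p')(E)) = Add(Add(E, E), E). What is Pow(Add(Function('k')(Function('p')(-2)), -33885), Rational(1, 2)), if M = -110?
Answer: Mul(Rational(1, 89), I, Pow(267531953, Rational(1, 2))) ≈ Mul(183.78, I)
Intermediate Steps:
Function('p')(E) = Mul(Rational(-3, 4), E) (Function('p')(E) = Mul(Rational(-1, 4), Add(Add(E, E), E)) = Mul(Rational(-1, 4), Add(Mul(2, E), E)) = Mul(Rational(-1, 4), Mul(3, E)) = Mul(Rational(-3, 4), E))
Function('k')(P) = Add(110, Pow(Add(-46, P), -1)) (Function('k')(P) = Add(Pow(Add(-46, P), -1), Mul(-1, -110)) = Add(Pow(Add(-46, P), -1), 110) = Add(110, Pow(Add(-46, P), -1)))
Pow(Add(Function('k')(Function('p')(-2)), -33885), Rational(1, 2)) = Pow(Add(Mul(Pow(Add(-46, Mul(Rational(-3, 4), -2)), -1), Add(-5059, Mul(110, Mul(Rational(-3, 4), -2)))), -33885), Rational(1, 2)) = Pow(Add(Mul(Pow(Add(-46, Rational(3, 2)), -1), Add(-5059, Mul(110, Rational(3, 2)))), -33885), Rational(1, 2)) = Pow(Add(Mul(Pow(Rational(-89, 2), -1), Add(-5059, 165)), -33885), Rational(1, 2)) = Pow(Add(Mul(Rational(-2, 89), -4894), -33885), Rational(1, 2)) = Pow(Add(Rational(9788, 89), -33885), Rational(1, 2)) = Pow(Rational(-3005977, 89), Rational(1, 2)) = Mul(Rational(1, 89), I, Pow(267531953, Rational(1, 2)))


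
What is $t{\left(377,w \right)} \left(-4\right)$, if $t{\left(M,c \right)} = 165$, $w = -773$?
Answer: $-660$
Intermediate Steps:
$t{\left(377,w \right)} \left(-4\right) = 165 \left(-4\right) = -660$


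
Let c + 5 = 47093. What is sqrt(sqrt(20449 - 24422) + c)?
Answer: sqrt(47088 + I*sqrt(3973)) ≈ 217.0 + 0.145*I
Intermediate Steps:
c = 47088 (c = -5 + 47093 = 47088)
sqrt(sqrt(20449 - 24422) + c) = sqrt(sqrt(20449 - 24422) + 47088) = sqrt(sqrt(-3973) + 47088) = sqrt(I*sqrt(3973) + 47088) = sqrt(47088 + I*sqrt(3973))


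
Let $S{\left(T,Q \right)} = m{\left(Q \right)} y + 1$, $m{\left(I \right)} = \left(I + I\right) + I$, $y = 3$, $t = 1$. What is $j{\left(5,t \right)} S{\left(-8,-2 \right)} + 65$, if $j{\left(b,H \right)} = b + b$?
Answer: $-105$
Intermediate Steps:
$m{\left(I \right)} = 3 I$ ($m{\left(I \right)} = 2 I + I = 3 I$)
$j{\left(b,H \right)} = 2 b$
$S{\left(T,Q \right)} = 1 + 9 Q$ ($S{\left(T,Q \right)} = 3 Q 3 + 1 = 9 Q + 1 = 1 + 9 Q$)
$j{\left(5,t \right)} S{\left(-8,-2 \right)} + 65 = 2 \cdot 5 \left(1 + 9 \left(-2\right)\right) + 65 = 10 \left(1 - 18\right) + 65 = 10 \left(-17\right) + 65 = -170 + 65 = -105$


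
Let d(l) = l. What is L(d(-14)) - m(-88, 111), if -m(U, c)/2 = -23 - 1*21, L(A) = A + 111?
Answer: 9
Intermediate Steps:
L(A) = 111 + A
m(U, c) = 88 (m(U, c) = -2*(-23 - 1*21) = -2*(-23 - 21) = -2*(-44) = 88)
L(d(-14)) - m(-88, 111) = (111 - 14) - 1*88 = 97 - 88 = 9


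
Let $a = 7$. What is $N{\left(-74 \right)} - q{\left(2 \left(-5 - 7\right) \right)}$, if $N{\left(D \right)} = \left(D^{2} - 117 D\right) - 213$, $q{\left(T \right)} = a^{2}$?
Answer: $13872$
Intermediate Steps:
$q{\left(T \right)} = 49$ ($q{\left(T \right)} = 7^{2} = 49$)
$N{\left(D \right)} = -213 + D^{2} - 117 D$
$N{\left(-74 \right)} - q{\left(2 \left(-5 - 7\right) \right)} = \left(-213 + \left(-74\right)^{2} - -8658\right) - 49 = \left(-213 + 5476 + 8658\right) - 49 = 13921 - 49 = 13872$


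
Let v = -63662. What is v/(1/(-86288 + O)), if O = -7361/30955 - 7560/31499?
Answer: 5356247799133108138/975051545 ≈ 5.4933e+9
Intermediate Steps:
O = -465883939/975051545 (O = -7361*1/30955 - 7560*1/31499 = -7361/30955 - 7560/31499 = -465883939/975051545 ≈ -0.47780)
v/(1/(-86288 + O)) = -63662/(1/(-86288 - 465883939/975051545)) = -63662/(1/(-84135713598899/975051545)) = -63662/(-975051545/84135713598899) = -63662*(-84135713598899/975051545) = 5356247799133108138/975051545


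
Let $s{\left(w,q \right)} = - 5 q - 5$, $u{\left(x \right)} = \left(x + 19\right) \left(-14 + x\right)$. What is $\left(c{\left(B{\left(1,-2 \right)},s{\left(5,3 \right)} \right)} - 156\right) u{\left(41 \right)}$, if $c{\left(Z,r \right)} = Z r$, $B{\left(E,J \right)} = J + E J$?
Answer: $-123120$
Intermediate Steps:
$u{\left(x \right)} = \left(-14 + x\right) \left(19 + x\right)$ ($u{\left(x \right)} = \left(19 + x\right) \left(-14 + x\right) = \left(-14 + x\right) \left(19 + x\right)$)
$s{\left(w,q \right)} = -5 - 5 q$
$\left(c{\left(B{\left(1,-2 \right)},s{\left(5,3 \right)} \right)} - 156\right) u{\left(41 \right)} = \left(- 2 \left(1 + 1\right) \left(-5 - 15\right) - 156\right) \left(-266 + 41^{2} + 5 \cdot 41\right) = \left(\left(-2\right) 2 \left(-5 - 15\right) - 156\right) \left(-266 + 1681 + 205\right) = \left(\left(-4\right) \left(-20\right) - 156\right) 1620 = \left(80 - 156\right) 1620 = \left(-76\right) 1620 = -123120$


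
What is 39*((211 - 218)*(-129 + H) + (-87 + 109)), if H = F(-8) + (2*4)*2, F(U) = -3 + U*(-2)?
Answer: 28158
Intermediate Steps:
F(U) = -3 - 2*U
H = 29 (H = (-3 - 2*(-8)) + (2*4)*2 = (-3 + 16) + 8*2 = 13 + 16 = 29)
39*((211 - 218)*(-129 + H) + (-87 + 109)) = 39*((211 - 218)*(-129 + 29) + (-87 + 109)) = 39*(-7*(-100) + 22) = 39*(700 + 22) = 39*722 = 28158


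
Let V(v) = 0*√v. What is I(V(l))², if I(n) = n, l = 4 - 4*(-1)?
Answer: 0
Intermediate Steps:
l = 8 (l = 4 + 4 = 8)
V(v) = 0
I(V(l))² = 0² = 0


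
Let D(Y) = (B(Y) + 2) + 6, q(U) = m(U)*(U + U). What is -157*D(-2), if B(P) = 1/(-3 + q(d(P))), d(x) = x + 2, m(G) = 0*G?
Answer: -3611/3 ≈ -1203.7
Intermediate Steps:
m(G) = 0
d(x) = 2 + x
q(U) = 0 (q(U) = 0*(U + U) = 0*(2*U) = 0)
B(P) = -1/3 (B(P) = 1/(-3 + 0) = 1/(-3) = -1/3)
D(Y) = 23/3 (D(Y) = (-1/3 + 2) + 6 = 5/3 + 6 = 23/3)
-157*D(-2) = -157*23/3 = -3611/3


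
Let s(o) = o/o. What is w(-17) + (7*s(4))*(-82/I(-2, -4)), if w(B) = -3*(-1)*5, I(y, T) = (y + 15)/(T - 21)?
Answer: 14545/13 ≈ 1118.8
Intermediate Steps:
s(o) = 1
I(y, T) = (15 + y)/(-21 + T)
w(B) = 15 (w(B) = 3*5 = 15)
w(-17) + (7*s(4))*(-82/I(-2, -4)) = 15 + (7*1)*(-82*(-21 - 4)/(15 - 2)) = 15 + 7*(-82/(13/(-25))) = 15 + 7*(-82/((-1/25*13))) = 15 + 7*(-82/(-13/25)) = 15 + 7*(-82*(-25/13)) = 15 + 7*(2050/13) = 15 + 14350/13 = 14545/13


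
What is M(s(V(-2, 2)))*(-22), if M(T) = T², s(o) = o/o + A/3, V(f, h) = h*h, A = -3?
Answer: 0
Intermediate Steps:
V(f, h) = h²
s(o) = 0 (s(o) = o/o - 3/3 = 1 - 3*⅓ = 1 - 1 = 0)
M(s(V(-2, 2)))*(-22) = 0²*(-22) = 0*(-22) = 0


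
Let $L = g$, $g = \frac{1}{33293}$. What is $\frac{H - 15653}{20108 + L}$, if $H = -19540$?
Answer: $- \frac{1171680549}{669455645} \approx -1.7502$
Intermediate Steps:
$g = \frac{1}{33293} \approx 3.0036 \cdot 10^{-5}$
$L = \frac{1}{33293} \approx 3.0036 \cdot 10^{-5}$
$\frac{H - 15653}{20108 + L} = \frac{-19540 - 15653}{20108 + \frac{1}{33293}} = - \frac{35193}{\frac{669455645}{33293}} = \left(-35193\right) \frac{33293}{669455645} = - \frac{1171680549}{669455645}$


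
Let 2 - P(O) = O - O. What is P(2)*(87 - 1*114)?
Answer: -54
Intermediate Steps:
P(O) = 2 (P(O) = 2 - (O - O) = 2 - 1*0 = 2 + 0 = 2)
P(2)*(87 - 1*114) = 2*(87 - 1*114) = 2*(87 - 114) = 2*(-27) = -54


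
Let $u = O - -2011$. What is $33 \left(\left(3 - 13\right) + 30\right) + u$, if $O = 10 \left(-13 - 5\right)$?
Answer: $2491$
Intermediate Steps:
$O = -180$ ($O = 10 \left(-18\right) = -180$)
$u = 1831$ ($u = -180 - -2011 = -180 + 2011 = 1831$)
$33 \left(\left(3 - 13\right) + 30\right) + u = 33 \left(\left(3 - 13\right) + 30\right) + 1831 = 33 \left(-10 + 30\right) + 1831 = 33 \cdot 20 + 1831 = 660 + 1831 = 2491$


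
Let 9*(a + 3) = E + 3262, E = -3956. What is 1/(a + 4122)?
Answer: 9/36377 ≈ 0.00024741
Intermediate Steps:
a = -721/9 (a = -3 + (-3956 + 3262)/9 = -3 + (1/9)*(-694) = -3 - 694/9 = -721/9 ≈ -80.111)
1/(a + 4122) = 1/(-721/9 + 4122) = 1/(36377/9) = 9/36377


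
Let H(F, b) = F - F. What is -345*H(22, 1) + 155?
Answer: 155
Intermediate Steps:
H(F, b) = 0
-345*H(22, 1) + 155 = -345*0 + 155 = 0 + 155 = 155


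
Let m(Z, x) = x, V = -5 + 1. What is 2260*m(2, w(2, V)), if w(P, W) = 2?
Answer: 4520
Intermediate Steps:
V = -4
2260*m(2, w(2, V)) = 2260*2 = 4520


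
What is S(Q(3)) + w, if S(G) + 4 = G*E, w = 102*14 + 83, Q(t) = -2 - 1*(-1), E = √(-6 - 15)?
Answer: 1507 - I*√21 ≈ 1507.0 - 4.5826*I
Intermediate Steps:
E = I*√21 (E = √(-21) = I*√21 ≈ 4.5826*I)
Q(t) = -1 (Q(t) = -2 + 1 = -1)
w = 1511 (w = 1428 + 83 = 1511)
S(G) = -4 + I*G*√21 (S(G) = -4 + G*(I*√21) = -4 + I*G*√21)
S(Q(3)) + w = (-4 + I*(-1)*√21) + 1511 = (-4 - I*√21) + 1511 = 1507 - I*√21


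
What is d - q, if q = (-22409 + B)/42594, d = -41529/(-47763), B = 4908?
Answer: 289420721/226046358 ≈ 1.2804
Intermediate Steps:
d = 13843/15921 (d = -41529*(-1/47763) = 13843/15921 ≈ 0.86948)
q = -17501/42594 (q = (-22409 + 4908)/42594 = -17501*1/42594 = -17501/42594 ≈ -0.41088)
d - q = 13843/15921 - 1*(-17501/42594) = 13843/15921 + 17501/42594 = 289420721/226046358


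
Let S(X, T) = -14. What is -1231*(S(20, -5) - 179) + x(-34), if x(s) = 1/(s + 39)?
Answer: 1187916/5 ≈ 2.3758e+5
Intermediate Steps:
x(s) = 1/(39 + s)
-1231*(S(20, -5) - 179) + x(-34) = -1231*(-14 - 179) + 1/(39 - 34) = -1231*(-193) + 1/5 = 237583 + ⅕ = 1187916/5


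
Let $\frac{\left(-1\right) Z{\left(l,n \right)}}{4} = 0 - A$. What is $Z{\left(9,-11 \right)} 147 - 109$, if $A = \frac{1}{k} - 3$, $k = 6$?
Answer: $-1775$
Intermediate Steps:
$A = - \frac{17}{6}$ ($A = \frac{1}{6} - 3 = - \frac{17}{6} \approx -2.8333$)
$Z{\left(l,n \right)} = - \frac{34}{3}$ ($Z{\left(l,n \right)} = - 4 \left(0 - - \frac{17}{6}\right) = - 4 \left(0 + \frac{17}{6}\right) = \left(-4\right) \frac{17}{6} = - \frac{34}{3}$)
$Z{\left(9,-11 \right)} 147 - 109 = \left(- \frac{34}{3}\right) 147 - 109 = -1666 - 109 = -1775$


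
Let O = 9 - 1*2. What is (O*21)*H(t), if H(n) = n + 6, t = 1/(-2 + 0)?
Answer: 1617/2 ≈ 808.50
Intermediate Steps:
t = -1/2 (t = 1/(-2) = -1/2 ≈ -0.50000)
O = 7 (O = 9 - 2 = 7)
H(n) = 6 + n
(O*21)*H(t) = (7*21)*(6 - 1/2) = 147*(11/2) = 1617/2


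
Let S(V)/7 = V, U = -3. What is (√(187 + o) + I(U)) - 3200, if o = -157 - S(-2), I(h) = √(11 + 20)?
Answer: -3200 + √31 + 2*√11 ≈ -3187.8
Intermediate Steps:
S(V) = 7*V
I(h) = √31
o = -143 (o = -157 - 7*(-2) = -157 - 1*(-14) = -157 + 14 = -143)
(√(187 + o) + I(U)) - 3200 = (√(187 - 143) + √31) - 3200 = (√44 + √31) - 3200 = (2*√11 + √31) - 3200 = (√31 + 2*√11) - 3200 = -3200 + √31 + 2*√11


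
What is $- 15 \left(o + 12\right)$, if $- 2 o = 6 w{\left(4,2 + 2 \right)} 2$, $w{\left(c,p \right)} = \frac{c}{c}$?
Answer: $-90$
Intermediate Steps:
$w{\left(c,p \right)} = 1$
$o = -6$ ($o = - \frac{6 \cdot 1 \cdot 2}{2} = - \frac{6 \cdot 2}{2} = \left(- \frac{1}{2}\right) 12 = -6$)
$- 15 \left(o + 12\right) = - 15 \left(-6 + 12\right) = \left(-15\right) 6 = -90$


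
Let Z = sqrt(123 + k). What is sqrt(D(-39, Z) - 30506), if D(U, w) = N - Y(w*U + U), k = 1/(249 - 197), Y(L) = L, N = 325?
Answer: sqrt(-120568 + 6*sqrt(83161))/2 ≈ 172.36*I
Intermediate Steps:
k = 1/52 ≈ 0.019231
Z = sqrt(83161)/26 (Z = sqrt(123 + 1/52) = sqrt(6397/52) = sqrt(83161)/26 ≈ 11.091)
D(U, w) = 325 - U - U*w (D(U, w) = 325 - (w*U + U) = 325 - (U*w + U) = 325 - (U + U*w) = 325 + (-U - U*w) = 325 - U - U*w)
sqrt(D(-39, Z) - 30506) = sqrt((325 - 1*(-39)*(1 + sqrt(83161)/26)) - 30506) = sqrt((325 + (39 + 3*sqrt(83161)/2)) - 30506) = sqrt((364 + 3*sqrt(83161)/2) - 30506) = sqrt(-30142 + 3*sqrt(83161)/2)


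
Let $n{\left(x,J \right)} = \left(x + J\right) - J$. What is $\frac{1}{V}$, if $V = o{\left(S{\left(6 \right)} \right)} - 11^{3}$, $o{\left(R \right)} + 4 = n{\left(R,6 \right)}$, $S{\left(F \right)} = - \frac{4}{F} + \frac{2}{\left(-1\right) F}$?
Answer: $- \frac{1}{1336} \approx -0.0007485$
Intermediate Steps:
$n{\left(x,J \right)} = x$ ($n{\left(x,J \right)} = \left(J + x\right) - J = x$)
$S{\left(F \right)} = - \frac{6}{F}$ ($S{\left(F \right)} = - \frac{4}{F} + 2 \left(- \frac{1}{F}\right) = - \frac{4}{F} - \frac{2}{F} = - \frac{6}{F}$)
$o{\left(R \right)} = -4 + R$
$V = -1336$ ($V = \left(-4 - \frac{6}{6}\right) - 11^{3} = \left(-4 - 1\right) - 1331 = -5 - 1331 = -1336$)
$\frac{1}{V} = \frac{1}{-1336} = - \frac{1}{1336}$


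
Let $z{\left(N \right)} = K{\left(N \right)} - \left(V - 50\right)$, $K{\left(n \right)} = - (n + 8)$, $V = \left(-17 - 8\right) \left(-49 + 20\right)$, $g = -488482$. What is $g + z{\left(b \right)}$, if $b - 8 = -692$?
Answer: $-488481$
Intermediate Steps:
$b = -684$ ($b = 8 - 692 = -684$)
$V = 725$ ($V = \left(-25\right) \left(-29\right) = 725$)
$K{\left(n \right)} = -8 - n$ ($K{\left(n \right)} = - (8 + n) = -8 - n$)
$z{\left(N \right)} = -683 - N$ ($z{\left(N \right)} = \left(-8 - N\right) - \left(725 - 50\right) = \left(-8 - N\right) - 675 = -683 - N$)
$g + z{\left(b \right)} = -488482 - -1 = -488482 + \left(-683 + 684\right) = -488482 + 1 = -488481$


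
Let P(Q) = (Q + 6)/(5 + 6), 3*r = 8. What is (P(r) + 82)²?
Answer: 7463824/1089 ≈ 6853.8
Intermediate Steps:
r = 8/3 (r = (⅓)*8 = 8/3 ≈ 2.6667)
P(Q) = 6/11 + Q/11 (P(Q) = (6 + Q)/11 = (6 + Q)*(1/11) = 6/11 + Q/11)
(P(r) + 82)² = ((6/11 + (1/11)*(8/3)) + 82)² = ((6/11 + 8/33) + 82)² = (26/33 + 82)² = (2732/33)² = 7463824/1089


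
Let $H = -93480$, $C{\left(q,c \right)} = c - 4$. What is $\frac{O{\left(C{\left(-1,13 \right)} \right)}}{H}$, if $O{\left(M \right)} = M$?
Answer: $- \frac{3}{31160} \approx -9.6277 \cdot 10^{-5}$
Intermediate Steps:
$C{\left(q,c \right)} = -4 + c$
$\frac{O{\left(C{\left(-1,13 \right)} \right)}}{H} = \frac{-4 + 13}{-93480} = 9 \left(- \frac{1}{93480}\right) = - \frac{3}{31160}$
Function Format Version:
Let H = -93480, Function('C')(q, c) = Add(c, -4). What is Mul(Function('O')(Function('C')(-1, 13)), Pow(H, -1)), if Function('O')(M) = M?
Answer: Rational(-3, 31160) ≈ -9.6277e-5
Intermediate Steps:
Function('C')(q, c) = Add(-4, c)
Mul(Function('O')(Function('C')(-1, 13)), Pow(H, -1)) = Mul(Add(-4, 13), Pow(-93480, -1)) = Mul(9, Rational(-1, 93480)) = Rational(-3, 31160)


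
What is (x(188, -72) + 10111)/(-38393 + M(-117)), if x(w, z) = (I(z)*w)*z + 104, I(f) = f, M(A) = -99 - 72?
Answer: -984807/38564 ≈ -25.537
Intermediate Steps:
M(A) = -171
x(w, z) = 104 + w*z² (x(w, z) = (z*w)*z + 104 = (w*z)*z + 104 = w*z² + 104 = 104 + w*z²)
(x(188, -72) + 10111)/(-38393 + M(-117)) = ((104 + 188*(-72)²) + 10111)/(-38393 - 171) = ((104 + 188*5184) + 10111)/(-38564) = ((104 + 974592) + 10111)*(-1/38564) = (974696 + 10111)*(-1/38564) = 984807*(-1/38564) = -984807/38564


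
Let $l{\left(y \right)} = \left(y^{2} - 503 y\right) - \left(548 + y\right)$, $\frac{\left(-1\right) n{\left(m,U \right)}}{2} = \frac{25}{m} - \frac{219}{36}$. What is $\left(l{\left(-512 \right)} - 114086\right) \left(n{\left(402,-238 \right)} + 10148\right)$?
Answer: $\frac{276072590841}{67} \approx 4.1205 \cdot 10^{9}$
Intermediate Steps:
$n{\left(m,U \right)} = \frac{73}{6} - \frac{50}{m}$ ($n{\left(m,U \right)} = - 2 \left(\frac{25}{m} - \frac{219}{36}\right) = - 2 \left(\frac{25}{m} - \frac{73}{12}\right) = - 2 \left(- \frac{73}{12} + \frac{25}{m}\right) = \frac{73}{6} - \frac{50}{m}$)
$l{\left(y \right)} = -548 + y^{2} - 504 y$
$\left(l{\left(-512 \right)} - 114086\right) \left(n{\left(402,-238 \right)} + 10148\right) = \left(\left(-548 + \left(-512\right)^{2} - -258048\right) - 114086\right) \left(\left(\frac{73}{6} - \frac{50}{402}\right) + 10148\right) = \left(\left(-548 + 262144 + 258048\right) - 114086\right) \left(\left(\frac{73}{6} - \frac{25}{201}\right) + 10148\right) = \left(519644 - 114086\right) \left(\left(\frac{73}{6} - \frac{25}{201}\right) + 10148\right) = 405558 \left(\frac{4841}{402} + 10148\right) = 405558 \cdot \frac{4084337}{402} = \frac{276072590841}{67}$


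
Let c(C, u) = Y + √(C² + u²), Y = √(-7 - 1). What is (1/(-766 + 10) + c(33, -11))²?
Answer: (-1 + 8316*√10 + 1512*I*√2)²/571536 ≈ 1201.9 + 196.77*I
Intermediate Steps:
Y = 2*I*√2 (Y = √(-8) = 2*I*√2 ≈ 2.8284*I)
c(C, u) = √(C² + u²) + 2*I*√2 (c(C, u) = 2*I*√2 + √(C² + u²) = √(C² + u²) + 2*I*√2)
(1/(-766 + 10) + c(33, -11))² = (1/(-766 + 10) + (√(33² + (-11)²) + 2*I*√2))² = (1/(-756) + (√(1089 + 121) + 2*I*√2))² = (-1/756 + (√1210 + 2*I*√2))² = (-1/756 + (11*√10 + 2*I*√2))² = (-1/756 + 11*√10 + 2*I*√2)²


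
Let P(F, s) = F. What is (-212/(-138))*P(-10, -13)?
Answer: -1060/69 ≈ -15.362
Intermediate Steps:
(-212/(-138))*P(-10, -13) = (-212/(-138))*(-10) = -1/138*(-212)*(-10) = (106/69)*(-10) = -1060/69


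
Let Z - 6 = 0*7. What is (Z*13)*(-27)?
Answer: -2106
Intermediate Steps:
Z = 6 (Z = 6 + 0*7 = 6 + 0 = 6)
(Z*13)*(-27) = (6*13)*(-27) = 78*(-27) = -2106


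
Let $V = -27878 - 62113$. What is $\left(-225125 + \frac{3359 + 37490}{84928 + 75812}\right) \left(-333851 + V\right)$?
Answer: $\frac{7668690212431571}{80370} \approx 9.5417 \cdot 10^{10}$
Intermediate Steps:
$V = -89991$
$\left(-225125 + \frac{3359 + 37490}{84928 + 75812}\right) \left(-333851 + V\right) = \left(-225125 + \frac{3359 + 37490}{84928 + 75812}\right) \left(-333851 - 89991\right) = \left(-225125 + \frac{40849}{160740}\right) \left(-423842\right) = \left(- \frac{36186551651}{160740}\right) \left(-423842\right) = \frac{7668690212431571}{80370}$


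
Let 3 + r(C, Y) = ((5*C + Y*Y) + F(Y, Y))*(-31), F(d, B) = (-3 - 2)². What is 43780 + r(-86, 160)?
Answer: -737268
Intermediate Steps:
F(d, B) = 25 (F(d, B) = (-5)² = 25)
r(C, Y) = -778 - 155*C - 31*Y² (r(C, Y) = -3 + ((5*C + Y*Y) + 25)*(-31) = -3 + ((5*C + Y²) + 25)*(-31) = -3 + ((Y² + 5*C) + 25)*(-31) = -3 + (25 + Y² + 5*C)*(-31) = -3 + (-775 - 155*C - 31*Y²) = -778 - 155*C - 31*Y²)
43780 + r(-86, 160) = 43780 + (-778 - 155*(-86) - 31*160²) = 43780 + (-778 + 13330 - 31*25600) = 43780 + (-778 + 13330 - 793600) = 43780 - 781048 = -737268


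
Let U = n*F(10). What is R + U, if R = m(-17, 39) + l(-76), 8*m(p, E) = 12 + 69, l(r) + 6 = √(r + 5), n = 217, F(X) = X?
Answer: 17393/8 + I*√71 ≈ 2174.1 + 8.4261*I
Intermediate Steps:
l(r) = -6 + √(5 + r) (l(r) = -6 + √(r + 5) = -6 + √(5 + r))
m(p, E) = 81/8 (m(p, E) = (12 + 69)/8 = (⅛)*81 = 81/8)
U = 2170 (U = 217*10 = 2170)
R = 33/8 + I*√71 (R = 81/8 + (-6 + √(5 - 76)) = 81/8 + (-6 + √(-71)) = 81/8 + (-6 + I*√71) = 33/8 + I*√71 ≈ 4.125 + 8.4261*I)
R + U = (33/8 + I*√71) + 2170 = 17393/8 + I*√71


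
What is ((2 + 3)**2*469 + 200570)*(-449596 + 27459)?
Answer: -89617574415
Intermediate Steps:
((2 + 3)**2*469 + 200570)*(-449596 + 27459) = (5**2*469 + 200570)*(-422137) = (25*469 + 200570)*(-422137) = (11725 + 200570)*(-422137) = 212295*(-422137) = -89617574415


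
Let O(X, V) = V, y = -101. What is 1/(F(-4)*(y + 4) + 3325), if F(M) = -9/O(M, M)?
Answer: 4/12427 ≈ 0.00032188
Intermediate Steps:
F(M) = -9/M
1/(F(-4)*(y + 4) + 3325) = 1/((-9/(-4))*(-101 + 4) + 3325) = 1/(-9*(-¼)*(-97) + 3325) = 1/((9/4)*(-97) + 3325) = 1/(-873/4 + 3325) = 1/(12427/4) = 4/12427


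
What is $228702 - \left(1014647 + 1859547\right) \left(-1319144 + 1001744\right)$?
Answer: $912269404302$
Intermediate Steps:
$228702 - \left(1014647 + 1859547\right) \left(-1319144 + 1001744\right) = 228702 - 2874194 \left(-317400\right) = 228702 - -912269175600 = 228702 + 912269175600 = 912269404302$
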